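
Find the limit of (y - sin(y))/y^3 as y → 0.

Direct substitution gives 0/0.
Apply L'Hôpital: lim (1 - cos(y))/(3*y^2), still 0/0.
Apply L'Hôpital: lim (sin(y))/(6*y), still 0/0.
After 3 applications of L'Hôpital's rule the quotient is (cos(y))/(6); substituting y = 0 gives 1/6.

1/6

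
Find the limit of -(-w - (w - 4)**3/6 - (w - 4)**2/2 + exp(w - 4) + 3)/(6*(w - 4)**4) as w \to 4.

-1/144

Direct substitution gives 0/0.
Apply L'Hôpital: lim (-w - (w - 4)^2/2 + e^(w - 4) + 3)/(-24*(w - 4)^3), still 0/0.
Apply L'Hôpital: lim (-w + e^(w - 4) + 3)/(-72*(w - 4)^2), still 0/0.
Apply L'Hôpital: lim (e^(w - 4) - 1)/(576 - 144*w), still 0/0.
After 4 applications of L'Hôpital's rule the quotient is (e^(w - 4))/(-144); substituting w = 4 gives -1/144.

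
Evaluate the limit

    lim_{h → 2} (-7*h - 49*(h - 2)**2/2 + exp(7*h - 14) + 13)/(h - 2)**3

343/6

Direct substitution gives 0/0.
Apply L'Hôpital: lim (-49*h + 7*e^(7*h - 14) + 91)/(3*(h - 2)^2), still 0/0.
Apply L'Hôpital: lim (49*e^(7*h - 14) - 49)/(6*h - 12), still 0/0.
After 3 applications of L'Hôpital's rule the quotient is (343*e^(7*h - 14))/(6); substituting h = 2 gives 343/6.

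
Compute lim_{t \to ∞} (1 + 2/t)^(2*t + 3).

e^(4)

Let L be the limit and take ln: ln L = lim (2t + 3)·ln(1 + 2/t) = lim (2t + 3)·(2/t + O(1/t²)) = 4.
Hence L = e^(4).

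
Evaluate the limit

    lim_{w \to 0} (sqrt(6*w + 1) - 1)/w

3

Substitution gives 0/0. Multiply numerator and denominator by the conjugate √(1 + 6w) + √1.
The numerator becomes (1 + 6w) − 1 = 6w, so the expression simplifies to 6/(√(1 + 6w) + √1).
Letting w → 0 gives 6/(2√1) = 3.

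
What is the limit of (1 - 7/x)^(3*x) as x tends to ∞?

The base → 1 and the exponent → ∞: a 1^∞ form.
Take logarithms: (3x)·ln(1 - 7/x). Since ln(1+u) ~ u for small u, this behaves like (3x)·(-7/x) → -21.
So the limit is e^(-21).

e^(-21)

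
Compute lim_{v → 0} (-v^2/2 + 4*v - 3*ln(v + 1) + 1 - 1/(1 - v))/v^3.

-2

Substitution gives 0/0; apply L'Hôpital's rule 3 times.
After differentiating numerator and denominator 3 times the quotient is (-6/(v + 1)^3 - 6/(v - 1)^4)/(6); at v = 0 this is -2.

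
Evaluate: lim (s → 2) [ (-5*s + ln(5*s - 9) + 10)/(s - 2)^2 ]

Direct substitution gives 0/0.
Apply L'Hôpital: lim (-5 + 5/(5*s - 9))/(2*s - 4), still 0/0.
After 2 applications of L'Hôpital's rule the quotient is (-25/(5*s - 9)^2)/(2); substituting s = 2 gives -25/2.

-25/2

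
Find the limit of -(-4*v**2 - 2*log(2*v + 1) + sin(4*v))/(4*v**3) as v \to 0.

Substitution gives 0/0 (the numerator vanishes to order 3).
Expand each term to order v^3: the coefficient of v^3 in sin(4v) is -32/3 and in -2·ln(1 + 2v) is -16/3.
Lower-order terms cancel with the polynomial part, so the numerator is (-16)·v^3 + o(v^3), and the limit is (-16)/(-4) = 4.

4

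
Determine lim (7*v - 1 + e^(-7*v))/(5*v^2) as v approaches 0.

49/10

Direct substitution gives 0/0.
Apply L'Hôpital: lim (7 - 7*e^(-7*v))/(10*v), still 0/0.
After 2 applications of L'Hôpital's rule the quotient is (49*e^(-7*v))/(10); substituting v = 0 gives 49/10.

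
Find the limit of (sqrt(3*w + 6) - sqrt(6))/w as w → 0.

√(6)/4

Substitution gives 0/0. Multiply numerator and denominator by the conjugate √(6 + 3w) + √6.
The numerator becomes (6 + 3w) − 6 = 3w, so the expression simplifies to 3/(√(6 + 3w) + √6).
Letting w → 0 gives 3/(2√6) = √(6)/4.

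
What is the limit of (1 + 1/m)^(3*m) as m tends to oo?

e^(3)

The base → 1 and the exponent → ∞: a 1^∞ form.
Take logarithms: (3m)·ln(1 + 1/m). Since ln(1+u) ~ u for small u, this behaves like (3m)·(1/m) → 3.
So the limit is e^(3).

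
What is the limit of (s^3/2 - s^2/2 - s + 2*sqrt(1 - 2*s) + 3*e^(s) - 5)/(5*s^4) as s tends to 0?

Substitution gives 0/0 (the numerator vanishes to order 4).
Expand each term to order s^4: the coefficient of s^4 in 2·√(1 - 2s) is -5/4 and in 3·e^(s) is 1/8.
Lower-order terms cancel with the polynomial part, so the numerator is (-9/8)·s^4 + o(s^4), and the limit is (-9/8)/(5) = -9/40.

-9/40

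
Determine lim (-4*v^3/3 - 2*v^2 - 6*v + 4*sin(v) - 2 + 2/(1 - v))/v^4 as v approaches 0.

Substitution gives 0/0 (the numerator vanishes to order 4).
Expand each term to order v^4: the coefficient of v^4 in 2·1/(1 - v) is 2 and in 4·sin(v) is 0.
Lower-order terms cancel with the polynomial part, so the numerator is (2)·v^4 + o(v^4), and the limit is (2)/(1) = 2.

2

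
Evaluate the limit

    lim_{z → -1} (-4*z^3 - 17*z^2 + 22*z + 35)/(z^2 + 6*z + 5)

Direct substitution gives 0/0, so factor. Both numerator and denominator have (z + 1) as a factor.
After cancelling, the expression reduces to (-4*z^2 - 13*z + 35)/(z + 5).
Substituting z = -1 gives 11.

11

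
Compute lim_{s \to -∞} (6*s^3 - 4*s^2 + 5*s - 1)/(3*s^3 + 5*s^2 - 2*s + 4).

2

Numerator and denominator both have degree 3.
Dividing every term by s^3, all lower-order terms vanish and the limit is the ratio of leading coefficients, 6/(3) = 2.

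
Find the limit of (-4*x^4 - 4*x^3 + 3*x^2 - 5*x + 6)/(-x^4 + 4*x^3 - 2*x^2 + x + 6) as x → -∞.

Numerator and denominator both have degree 4.
Dividing every term by x^4, all lower-order terms vanish and the limit is the ratio of leading coefficients, -4/(-1) = 4.

4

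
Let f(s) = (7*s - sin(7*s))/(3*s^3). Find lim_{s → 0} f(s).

343/18

Direct substitution gives 0/0.
Apply L'Hôpital: lim (7 - 7*cos(7*s))/(9*s^2), still 0/0.
Apply L'Hôpital: lim (49*sin(7*s))/(18*s), still 0/0.
After 3 applications of L'Hôpital's rule the quotient is (343*cos(7*s))/(18); substituting s = 0 gives 343/18.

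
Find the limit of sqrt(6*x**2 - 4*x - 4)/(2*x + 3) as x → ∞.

For large |x|, √(6*x^2 - 4*x - 4) ≈ √6·|x| and the denominator ≈ 2x.
Since x → +∞, |x| = x, giving √6/(2) = √(6)/2.

√(6)/2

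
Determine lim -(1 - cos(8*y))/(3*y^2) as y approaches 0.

-32/3

Substitution gives 0/0.
Use (1 − cos u)/u² → 1/2 with u = 8y: the limit is 8²/(2·(-3)) = -32/3.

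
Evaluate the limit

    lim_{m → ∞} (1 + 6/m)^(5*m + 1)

Write it as [(1 + 6/m)^m]^(5) · (1 + 6/m)^(1). The bracketed term tends to e^(6) and the second factor to 1, so the limit is e^(30).

e^(30)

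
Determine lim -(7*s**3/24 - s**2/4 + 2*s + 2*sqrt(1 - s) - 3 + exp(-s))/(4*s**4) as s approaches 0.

Substitution gives 0/0; apply L'Hôpital's rule 4 times.
After differentiating numerator and denominator 4 times the quotient is (e^(-s) - 15/(8*(1 - s)^(7/2)))/(-96); at s = 0 this is 7/768.

7/768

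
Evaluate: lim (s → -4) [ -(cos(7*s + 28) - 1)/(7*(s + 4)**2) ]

7/2

Direct substitution gives 0/0.
Apply L'Hôpital: lim (-7*sin(7*s + 28))/(-14*s - 56), still 0/0.
After 2 applications of L'Hôpital's rule the quotient is (-49*cos(7*s + 28))/(-14); substituting s = -4 gives 7/2.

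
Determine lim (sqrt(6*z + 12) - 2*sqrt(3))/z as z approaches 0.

Substitution gives 0/0. Multiply numerator and denominator by the conjugate √(12 + 6z) + √12.
The numerator becomes (12 + 6z) − 12 = 6z, so the expression simplifies to 6/(√(12 + 6z) + √12).
Letting z → 0 gives 6/(2√12) = √(3)/2.

√(3)/2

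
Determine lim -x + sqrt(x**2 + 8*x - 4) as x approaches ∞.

4

This has the form ∞ − ∞. Multiply and divide by the conjugate √(x^2 + 8*x - 4) + x.
That gives (8x - 4) / (√(x^2 + 8*x - 4) + x).
Divide numerator and denominator by x: the limit is 8/(2·1) = 4.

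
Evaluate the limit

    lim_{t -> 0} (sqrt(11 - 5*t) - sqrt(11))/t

-5*√(11)/22

A 0/0 form; rationalise with √(11 - 5t) + √11. This collapses the numerator to -5t, leaving -5/(√(11 - 5t) + √11) → -5/(2√11) = -5*√(11)/22.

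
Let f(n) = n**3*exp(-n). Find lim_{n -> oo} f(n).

0

Write as n^3/e^{1n}, an ∞/∞ form.
Exponential growth dominates any polynomial, so repeated L'Hôpital (or the standard result) gives 0.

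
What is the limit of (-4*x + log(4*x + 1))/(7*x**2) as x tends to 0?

Direct substitution gives 0/0.
Apply L'Hôpital: lim (-4 + 4/(4*x + 1))/(14*x), still 0/0.
After 2 applications of L'Hôpital's rule the quotient is (-16/(4*x + 1)^2)/(14); substituting x = 0 gives -8/7.

-8/7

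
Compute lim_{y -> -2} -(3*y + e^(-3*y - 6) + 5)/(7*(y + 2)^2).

Direct substitution gives 0/0.
Apply L'Hôpital: lim (3 - 3*e^(-3*y - 6))/(-14*y - 28), still 0/0.
After 2 applications of L'Hôpital's rule the quotient is (9*e^(-3*y - 6))/(-14); substituting y = -2 gives -9/14.

-9/14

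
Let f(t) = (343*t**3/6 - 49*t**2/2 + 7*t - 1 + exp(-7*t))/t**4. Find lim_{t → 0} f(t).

2401/24

Direct substitution gives 0/0.
Apply L'Hôpital: lim (343*t^2/2 - 49*t + 7 - 7*e^(-7*t))/(4*t^3), still 0/0.
Apply L'Hôpital: lim (343*t - 49 + 49*e^(-7*t))/(12*t^2), still 0/0.
Apply L'Hôpital: lim (343 - 343*e^(-7*t))/(24*t), still 0/0.
After 4 applications of L'Hôpital's rule the quotient is (2401*e^(-7*t))/(24); substituting t = 0 gives 2401/24.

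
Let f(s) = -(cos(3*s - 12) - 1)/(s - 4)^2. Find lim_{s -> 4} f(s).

9/2

Direct substitution gives 0/0.
Apply L'Hôpital: lim (-3*sin(3*s - 12))/(8 - 2*s), still 0/0.
After 2 applications of L'Hôpital's rule the quotient is (-9*cos(3*s - 12))/(-2); substituting s = 4 gives 9/2.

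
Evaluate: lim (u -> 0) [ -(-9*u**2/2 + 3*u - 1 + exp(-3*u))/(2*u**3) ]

9/4

Direct substitution gives 0/0.
Apply L'Hôpital: lim (-9*u + 3 - 3*e^(-3*u))/(-6*u^2), still 0/0.
Apply L'Hôpital: lim (-9 + 9*e^(-3*u))/(-12*u), still 0/0.
After 3 applications of L'Hôpital's rule the quotient is (-27*e^(-3*u))/(-12); substituting u = 0 gives 9/4.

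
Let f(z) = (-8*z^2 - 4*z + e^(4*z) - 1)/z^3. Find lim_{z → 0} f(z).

32/3

Direct substitution gives 0/0.
Apply L'Hôpital: lim (-16*z + 4*e^(4*z) - 4)/(3*z^2), still 0/0.
Apply L'Hôpital: lim (16*e^(4*z) - 16)/(6*z), still 0/0.
After 3 applications of L'Hôpital's rule the quotient is (64*e^(4*z))/(6); substituting z = 0 gives 32/3.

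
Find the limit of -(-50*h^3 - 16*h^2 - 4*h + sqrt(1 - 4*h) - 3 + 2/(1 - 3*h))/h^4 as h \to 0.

Substitution gives 0/0 (the numerator vanishes to order 4).
Expand each term to order h^4: the coefficient of h^4 in √(1 - 4h) is -10 and in 2·1/(1 - 3h) is 162.
Lower-order terms cancel with the polynomial part, so the numerator is (152)·h^4 + o(h^4), and the limit is (152)/(-1) = -152.

-152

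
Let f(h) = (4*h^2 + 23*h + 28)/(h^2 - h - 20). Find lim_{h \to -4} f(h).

1

Direct substitution gives 0/0, so factor. Both numerator and denominator have (h + 4) as a factor.
After cancelling, the expression reduces to (4*h + 7)/(h - 5).
Substituting h = -4 gives 1.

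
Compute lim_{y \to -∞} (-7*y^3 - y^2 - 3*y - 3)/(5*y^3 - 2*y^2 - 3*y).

Numerator and denominator both have degree 3.
Dividing every term by y^3, all lower-order terms vanish and the limit is the ratio of leading coefficients, -7/(5) = -7/5.

-7/5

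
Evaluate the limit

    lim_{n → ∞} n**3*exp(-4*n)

Write as n^3/e^{4n}, an ∞/∞ form.
Exponential growth dominates any polynomial, so repeated L'Hôpital (or the standard result) gives 0.

0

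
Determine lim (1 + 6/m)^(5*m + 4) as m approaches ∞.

e^(30)

The base → 1 and the exponent → ∞: a 1^∞ form.
Take logarithms: (5m + 4)·ln(1 + 6/m). Since ln(1+u) ~ u for small u, this behaves like (5m)·(6/m) → 30.
So the limit is e^(30).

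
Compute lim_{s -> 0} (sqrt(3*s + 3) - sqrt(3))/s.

√(3)/2

Substitution gives 0/0. Multiply numerator and denominator by the conjugate √(3 + 3s) + √3.
The numerator becomes (3 + 3s) − 3 = 3s, so the expression simplifies to 3/(√(3 + 3s) + √3).
Letting s → 0 gives 3/(2√3) = √(3)/2.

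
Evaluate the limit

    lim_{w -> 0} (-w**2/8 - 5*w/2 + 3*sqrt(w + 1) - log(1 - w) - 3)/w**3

Substitution gives 0/0; apply L'Hôpital's rule 3 times.
After differentiating numerator and denominator 3 times the quotient is (9/(8*(w + 1)^(5/2)) - 2/(w - 1)^3)/(6); at w = 0 this is 25/48.

25/48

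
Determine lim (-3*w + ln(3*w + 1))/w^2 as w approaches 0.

-9/2

Direct substitution gives 0/0.
Apply L'Hôpital: lim (-3 + 3/(3*w + 1))/(2*w), still 0/0.
After 2 applications of L'Hôpital's rule the quotient is (-9/(3*w + 1)^2)/(2); substituting w = 0 gives -9/2.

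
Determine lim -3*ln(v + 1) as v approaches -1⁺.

∞

As v → -1⁺, v + 1 → 0⁺ and ln(v + 1) → −∞.
Multiplying by -3 gives ∞.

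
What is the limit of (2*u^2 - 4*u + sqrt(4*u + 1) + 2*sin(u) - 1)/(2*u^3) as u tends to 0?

11/6

Substitution gives 0/0; apply L'Hôpital's rule 3 times.
After differentiating numerator and denominator 3 times the quotient is (-2*cos(u) + 24/(4*u + 1)^(5/2))/(12); at u = 0 this is 11/6.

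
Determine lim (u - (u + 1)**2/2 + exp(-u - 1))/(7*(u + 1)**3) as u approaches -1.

-1/42

Direct substitution gives 0/0.
Apply L'Hôpital: lim (-u - e^(-u - 1))/(21*(u + 1)^2), still 0/0.
Apply L'Hôpital: lim (e^(-u - 1) - 1)/(42*u + 42), still 0/0.
After 3 applications of L'Hôpital's rule the quotient is (-e^(-u - 1))/(42); substituting u = -1 gives -1/42.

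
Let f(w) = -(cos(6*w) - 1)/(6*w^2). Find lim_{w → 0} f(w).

Direct substitution gives 0/0.
Apply L'Hôpital: lim (-6*sin(6*w))/(-12*w), still 0/0.
After 2 applications of L'Hôpital's rule the quotient is (-36*cos(6*w))/(-12); substituting w = 0 gives 3.

3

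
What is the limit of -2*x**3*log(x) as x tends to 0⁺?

0

This is a 0·(−∞) form. Rewrite as -2·ln(x) / x^(−3) and apply L'Hôpital:
the derivative quotient is -2·(1/x) / (−3·x^(−4)) = (2/3)·x^3 → 0.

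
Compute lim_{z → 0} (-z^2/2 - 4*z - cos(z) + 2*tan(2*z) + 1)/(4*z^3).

Substitution gives 0/0; apply L'Hôpital's rule 3 times.
After differentiating numerator and denominator 3 times the quotient is (-sin(z) + 96*tan(2*z)^4 + 128*tan(2*z)^2 + 32)/(24); at z = 0 this is 4/3.

4/3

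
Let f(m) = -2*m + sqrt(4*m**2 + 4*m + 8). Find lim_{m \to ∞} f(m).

1

An ∞ − ∞ form. Rationalising with the conjugate, the difference becomes (4m + 8) / (√(4*m^2 + 4*m + 8) + 2m).
For large m the denominator behaves like 2·2m, so the quotient tends to 4/4 = 1.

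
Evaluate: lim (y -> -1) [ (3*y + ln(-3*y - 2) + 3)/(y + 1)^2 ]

Direct substitution gives 0/0.
Apply L'Hôpital: lim (3 - 3/(-3*y - 2))/(2*y + 2), still 0/0.
After 2 applications of L'Hôpital's rule the quotient is (-9/(-3*y - 2)^2)/(2); substituting y = -1 gives -9/2.

-9/2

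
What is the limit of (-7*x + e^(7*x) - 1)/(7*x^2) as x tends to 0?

7/2

Direct substitution gives 0/0.
Apply L'Hôpital: lim (7*e^(7*x) - 7)/(14*x), still 0/0.
After 2 applications of L'Hôpital's rule the quotient is (49*e^(7*x))/(14); substituting x = 0 gives 7/2.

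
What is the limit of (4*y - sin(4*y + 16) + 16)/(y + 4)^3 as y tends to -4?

Direct substitution gives 0/0.
Apply L'Hôpital: lim (4 - 4*cos(4*y + 16))/(3*(y + 4)^2), still 0/0.
Apply L'Hôpital: lim (16*sin(4*y + 16))/(6*y + 24), still 0/0.
After 3 applications of L'Hôpital's rule the quotient is (64*cos(4*y + 16))/(6); substituting y = -4 gives 32/3.

32/3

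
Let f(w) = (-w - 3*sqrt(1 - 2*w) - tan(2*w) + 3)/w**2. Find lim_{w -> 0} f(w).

3/2

Substitution gives 0/0 (the numerator vanishes to order 2).
Expand each term to order w^2: the coefficient of w^2 in -3·√(1 - 2w) is 3/2 and in −tan(2w) is 0.
Lower-order terms cancel with the polynomial part, so the numerator is (3/2)·w^2 + o(w^2), and the limit is (3/2)/(1) = 3/2.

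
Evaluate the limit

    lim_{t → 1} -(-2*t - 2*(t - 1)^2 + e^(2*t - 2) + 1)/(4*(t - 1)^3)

-1/3

Direct substitution gives 0/0.
Apply L'Hôpital: lim (-4*t + 2*e^(2*t - 2) + 2)/(-12*(t - 1)^2), still 0/0.
Apply L'Hôpital: lim (4*e^(2*t - 2) - 4)/(24 - 24*t), still 0/0.
After 3 applications of L'Hôpital's rule the quotient is (8*e^(2*t - 2))/(-24); substituting t = 1 gives -1/3.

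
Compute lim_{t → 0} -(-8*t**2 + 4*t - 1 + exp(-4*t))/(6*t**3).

16/9

Direct substitution gives 0/0.
Apply L'Hôpital: lim (-16*t + 4 - 4*e^(-4*t))/(-18*t^2), still 0/0.
Apply L'Hôpital: lim (-16 + 16*e^(-4*t))/(-36*t), still 0/0.
After 3 applications of L'Hôpital's rule the quotient is (-64*e^(-4*t))/(-36); substituting t = 0 gives 16/9.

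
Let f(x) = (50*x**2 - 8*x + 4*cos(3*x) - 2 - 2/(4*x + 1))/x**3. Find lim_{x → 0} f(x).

128

Substitution gives 0/0; apply L'Hôpital's rule 3 times.
After differentiating numerator and denominator 3 times the quotient is (108*sin(3*x) + 768/(4*x + 1)^4)/(6); at x = 0 this is 128.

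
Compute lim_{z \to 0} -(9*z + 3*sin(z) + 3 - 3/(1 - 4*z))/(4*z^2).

Substitution gives 0/0 (the numerator vanishes to order 2).
Expand each term to order z^2: the coefficient of z^2 in 3·sin(z) is 0 and in -3·1/(1 - 4z) is -48.
Lower-order terms cancel with the polynomial part, so the numerator is (-48)·z^2 + o(z^2), and the limit is (-48)/(-4) = 12.

12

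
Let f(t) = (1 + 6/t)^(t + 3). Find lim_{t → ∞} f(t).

e^(6)

The base → 1 and the exponent → ∞: a 1^∞ form.
Take logarithms: (t + 3)·ln(1 + 6/t). Since ln(1+u) ~ u for small u, this behaves like (t)·(6/t) → 6.
So the limit is e^(6).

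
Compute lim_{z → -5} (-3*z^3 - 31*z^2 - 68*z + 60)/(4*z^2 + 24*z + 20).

-17/16

At z = -5 both the top and bottom vanish — a removable singularity. Factoring out (z + 5) from each leaves (-3*z^2 - 16*z + 12)/(4*z + 4), which at z = -5 equals -17/16.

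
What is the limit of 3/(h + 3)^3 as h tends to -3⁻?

-∞

As h → -3⁻, (h + 3) → 0⁻, so (h + 3)^3 → 0⁻ and 3/(h + 3)^3 → -∞.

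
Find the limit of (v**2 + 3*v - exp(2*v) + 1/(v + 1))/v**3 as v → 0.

-7/3

Substitution gives 0/0; apply L'Hôpital's rule 3 times.
After differentiating numerator and denominator 3 times the quotient is (-8*e^(2*v) - 6/(v + 1)^4)/(6); at v = 0 this is -7/3.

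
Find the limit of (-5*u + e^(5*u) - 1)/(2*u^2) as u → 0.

25/4

Direct substitution gives 0/0.
Apply L'Hôpital: lim (5*e^(5*u) - 5)/(4*u), still 0/0.
After 2 applications of L'Hôpital's rule the quotient is (25*e^(5*u))/(4); substituting u = 0 gives 25/4.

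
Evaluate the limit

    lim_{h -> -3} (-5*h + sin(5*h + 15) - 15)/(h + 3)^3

-125/6

Direct substitution gives 0/0.
Apply L'Hôpital: lim (5*cos(5*h + 15) - 5)/(3*(h + 3)^2), still 0/0.
Apply L'Hôpital: lim (-25*sin(5*h + 15))/(6*h + 18), still 0/0.
After 3 applications of L'Hôpital's rule the quotient is (-125*cos(5*h + 15))/(6); substituting h = -3 gives -125/6.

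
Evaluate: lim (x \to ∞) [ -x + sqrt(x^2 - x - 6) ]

This has the form ∞ − ∞. Multiply and divide by the conjugate √(x^2 - x - 6) + x.
That gives (-x - 6) / (√(x^2 - x - 6) + x).
Divide numerator and denominator by x: the limit is -1/(2·1) = -1/2.

-1/2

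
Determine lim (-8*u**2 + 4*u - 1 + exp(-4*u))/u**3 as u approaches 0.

-32/3

Direct substitution gives 0/0.
Apply L'Hôpital: lim (-16*u + 4 - 4*e^(-4*u))/(3*u^2), still 0/0.
Apply L'Hôpital: lim (-16 + 16*e^(-4*u))/(6*u), still 0/0.
After 3 applications of L'Hôpital's rule the quotient is (-64*e^(-4*u))/(6); substituting u = 0 gives -32/3.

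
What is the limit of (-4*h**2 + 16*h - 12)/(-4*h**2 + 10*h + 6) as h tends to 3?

4/7

Since h = 3 makes numerator and denominator zero, (h - 3) divides both.
Cancelling it gives (4 - 4*h)/(-4*h - 2); now plug in h = 3 to get 4/7.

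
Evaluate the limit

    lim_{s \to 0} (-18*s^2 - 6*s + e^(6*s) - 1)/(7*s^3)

Direct substitution gives 0/0.
Apply L'Hôpital: lim (-36*s + 6*e^(6*s) - 6)/(21*s^2), still 0/0.
Apply L'Hôpital: lim (36*e^(6*s) - 36)/(42*s), still 0/0.
After 3 applications of L'Hôpital's rule the quotient is (216*e^(6*s))/(42); substituting s = 0 gives 36/7.

36/7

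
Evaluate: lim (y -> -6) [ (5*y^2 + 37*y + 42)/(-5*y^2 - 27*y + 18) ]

-23/33

Direct substitution gives 0/0, so factor. Both numerator and denominator have (y + 6) as a factor.
After cancelling, the expression reduces to (5*y + 7)/(3 - 5*y).
Substituting y = -6 gives -23/33.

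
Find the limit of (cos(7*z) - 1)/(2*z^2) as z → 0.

-49/4

Direct substitution gives 0/0.
Apply L'Hôpital: lim (-7*sin(7*z))/(4*z), still 0/0.
After 2 applications of L'Hôpital's rule the quotient is (-49*cos(7*z))/(4); substituting z = 0 gives -49/4.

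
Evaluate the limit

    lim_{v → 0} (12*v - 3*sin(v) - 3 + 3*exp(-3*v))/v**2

27/2

Substitution gives 0/0 (the numerator vanishes to order 2).
Expand each term to order v^2: the coefficient of v^2 in 3·e^(-3v) is 27/2 and in -3·sin(v) is 0.
Lower-order terms cancel with the polynomial part, so the numerator is (27/2)·v^2 + o(v^2), and the limit is (27/2)/(1) = 27/2.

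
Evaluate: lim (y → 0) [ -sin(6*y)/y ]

-6

Substitution gives 0/0.
Write it as (6/(-1))·sin(6y)/(6y); since sin(u)/u → 1, the limit is -6.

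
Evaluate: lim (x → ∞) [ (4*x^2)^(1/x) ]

1

Base → ∞ and exponent → 0: an ∞^0 form.
Take logs: (1/x)·ln(4·x^2) = (ln 4 + 2·ln x)/x → 0.
So the limit is e^0 = 1.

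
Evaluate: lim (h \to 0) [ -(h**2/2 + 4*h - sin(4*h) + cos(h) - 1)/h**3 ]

Substitution gives 0/0; apply L'Hôpital's rule 3 times.
After differentiating numerator and denominator 3 times the quotient is (sin(h) + 64*cos(4*h))/(-6); at h = 0 this is -32/3.

-32/3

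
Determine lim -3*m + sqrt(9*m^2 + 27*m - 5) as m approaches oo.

This has the form ∞ − ∞. Multiply and divide by the conjugate √(9*m^2 + 27*m - 5) + 3m.
That gives (27m - 5) / (√(9*m^2 + 27*m - 5) + 3m).
Divide numerator and denominator by m: the limit is 27/(2·3) = 9/2.

9/2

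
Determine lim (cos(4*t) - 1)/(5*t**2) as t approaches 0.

-8/5

Direct substitution gives 0/0.
Apply L'Hôpital: lim (-4*sin(4*t))/(10*t), still 0/0.
After 2 applications of L'Hôpital's rule the quotient is (-16*cos(4*t))/(10); substituting t = 0 gives -8/5.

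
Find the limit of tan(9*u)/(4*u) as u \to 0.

Substitution gives 0/0.
Since tan(θ)/θ → 1 as θ → 0, tan(9u)/(9u) → 1 and the limit is 9/4.

9/4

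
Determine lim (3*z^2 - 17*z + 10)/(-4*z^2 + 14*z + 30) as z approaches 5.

-1/2

At z = 5 both the top and bottom vanish — a removable singularity. Factoring out (z - 5) from each leaves (3*z - 2)/(-4*z - 6), which at z = 5 equals -1/2.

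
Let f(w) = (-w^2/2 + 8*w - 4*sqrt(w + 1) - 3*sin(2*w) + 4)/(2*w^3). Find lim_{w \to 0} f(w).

Substitution gives 0/0; apply L'Hôpital's rule 3 times.
After differentiating numerator and denominator 3 times the quotient is (24*cos(2*w) - 3/(2*(w + 1)^(5/2)))/(12); at w = 0 this is 15/8.

15/8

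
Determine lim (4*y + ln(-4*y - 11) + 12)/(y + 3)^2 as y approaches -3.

Direct substitution gives 0/0.
Apply L'Hôpital: lim (4 - 4/(-4*y - 11))/(2*y + 6), still 0/0.
After 2 applications of L'Hôpital's rule the quotient is (-16/(-4*y - 11)^2)/(2); substituting y = -3 gives -8.

-8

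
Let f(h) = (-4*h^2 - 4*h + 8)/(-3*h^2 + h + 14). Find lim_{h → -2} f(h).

Direct substitution gives 0/0, so factor. Both numerator and denominator have (h + 2) as a factor.
After cancelling, the expression reduces to (4 - 4*h)/(7 - 3*h).
Substituting h = -2 gives 12/13.

12/13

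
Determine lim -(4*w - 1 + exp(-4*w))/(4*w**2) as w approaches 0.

Direct substitution gives 0/0.
Apply L'Hôpital: lim (4 - 4*e^(-4*w))/(-8*w), still 0/0.
After 2 applications of L'Hôpital's rule the quotient is (16*e^(-4*w))/(-8); substituting w = 0 gives -2.

-2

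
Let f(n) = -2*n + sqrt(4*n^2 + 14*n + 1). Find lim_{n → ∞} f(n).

7/2

This has the form ∞ − ∞. Multiply and divide by the conjugate √(4*n^2 + 14*n + 1) + 2n.
That gives (14n + 1) / (√(4*n^2 + 14*n + 1) + 2n).
Divide numerator and denominator by n: the limit is 14/(2·2) = 7/2.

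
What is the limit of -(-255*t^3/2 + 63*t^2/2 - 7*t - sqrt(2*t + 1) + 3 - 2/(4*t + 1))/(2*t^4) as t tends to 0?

Substitution gives 0/0 (the numerator vanishes to order 4).
Expand each term to order t^4: the coefficient of t^4 in -2·1/(1 + 4t) is -512 and in −√(1 + 2t) is 5/8.
Lower-order terms cancel with the polynomial part, so the numerator is (-4091/8)·t^4 + o(t^4), and the limit is (-4091/8)/(-2) = 4091/16.

4091/16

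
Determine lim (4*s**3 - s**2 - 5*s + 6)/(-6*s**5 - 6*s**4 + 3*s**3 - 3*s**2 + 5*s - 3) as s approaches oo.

The denominator has degree 5 and the numerator degree 3. Dividing numerator and denominator by s^5 sends every term to 0 except the leading denominator term, so the limit is 0.

0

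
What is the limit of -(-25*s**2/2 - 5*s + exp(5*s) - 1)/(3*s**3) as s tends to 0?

-125/18

Direct substitution gives 0/0.
Apply L'Hôpital: lim (-25*s + 5*e^(5*s) - 5)/(-9*s^2), still 0/0.
Apply L'Hôpital: lim (25*e^(5*s) - 25)/(-18*s), still 0/0.
After 3 applications of L'Hôpital's rule the quotient is (125*e^(5*s))/(-18); substituting s = 0 gives -125/18.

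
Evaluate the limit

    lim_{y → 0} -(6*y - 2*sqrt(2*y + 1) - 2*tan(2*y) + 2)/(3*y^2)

-1/3

Substitution gives 0/0; apply L'Hôpital's rule 2 times.
After differentiating numerator and denominator 2 times the quotient is (-16*tan(2*y)/cos(2*y)^2 + 2/(2*y + 1)^(3/2))/(-6); at y = 0 this is -1/3.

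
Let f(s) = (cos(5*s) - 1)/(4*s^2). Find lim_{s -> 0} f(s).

Direct substitution gives 0/0.
Apply L'Hôpital: lim (-5*sin(5*s))/(8*s), still 0/0.
After 2 applications of L'Hôpital's rule the quotient is (-25*cos(5*s))/(8); substituting s = 0 gives -25/8.

-25/8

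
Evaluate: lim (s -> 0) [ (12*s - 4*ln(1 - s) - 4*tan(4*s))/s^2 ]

Substitution gives 0/0; apply L'Hôpital's rule 2 times.
After differentiating numerator and denominator 2 times the quotient is (-128*tan(4*s)/cos(4*s)^2 + 4/(s - 1)^2)/(2); at s = 0 this is 2.

2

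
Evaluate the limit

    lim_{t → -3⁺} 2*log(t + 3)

As t → -3⁺, t + 3 → 0⁺ and ln(t + 3) → −∞.
Multiplying by 2 gives -∞.

-∞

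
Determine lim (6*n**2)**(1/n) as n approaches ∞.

1

Base → ∞ and exponent → 0: an ∞^0 form.
Take logs: (1/n)·ln(6·n^2) = (ln 6 + 2·ln n)/n → 0.
So the limit is e^0 = 1.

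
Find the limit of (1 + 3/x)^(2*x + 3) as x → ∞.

e^(6)

Let L be the limit and take ln: ln L = lim (2x + 3)·ln(1 + 3/x) = lim (2x + 3)·(3/x + O(1/x²)) = 6.
Hence L = e^(6).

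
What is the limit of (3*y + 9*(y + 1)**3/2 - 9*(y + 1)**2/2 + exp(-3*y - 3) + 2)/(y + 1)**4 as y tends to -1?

Direct substitution gives 0/0.
Apply L'Hôpital: lim (-9*y + 27*(y + 1)^2/2 - 3*e^(-3*y - 3) - 6)/(4*(y + 1)^3), still 0/0.
Apply L'Hôpital: lim (27*y + 9*e^(-3*y - 3) + 18)/(12*(y + 1)^2), still 0/0.
Apply L'Hôpital: lim (27 - 27*e^(-3*y - 3))/(24*y + 24), still 0/0.
After 4 applications of L'Hôpital's rule the quotient is (81*e^(-3*y - 3))/(24); substituting y = -1 gives 27/8.

27/8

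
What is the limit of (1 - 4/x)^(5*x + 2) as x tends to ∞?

Write it as [(1 - 4/x)^x]^(5) · (1 - 4/x)^(2). The bracketed term tends to e^(-4) and the second factor to 1, so the limit is e^(-20).

e^(-20)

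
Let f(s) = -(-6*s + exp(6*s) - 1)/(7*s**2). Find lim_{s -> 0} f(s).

-18/7

Direct substitution gives 0/0.
Apply L'Hôpital: lim (6*e^(6*s) - 6)/(-14*s), still 0/0.
After 2 applications of L'Hôpital's rule the quotient is (36*e^(6*s))/(-14); substituting s = 0 gives -18/7.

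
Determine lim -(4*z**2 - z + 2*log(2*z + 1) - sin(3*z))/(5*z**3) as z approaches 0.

Substitution gives 0/0 (the numerator vanishes to order 3).
Expand each term to order z^3: the coefficient of z^3 in 2·ln(1 + 2z) is 16/3 and in −sin(3z) is 9/2.
Lower-order terms cancel with the polynomial part, so the numerator is (59/6)·z^3 + o(z^3), and the limit is (59/6)/(-5) = -59/30.

-59/30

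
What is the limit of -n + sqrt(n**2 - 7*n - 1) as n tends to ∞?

An ∞ − ∞ form. Rationalising with the conjugate, the difference becomes (-7n - 1) / (√(n^2 - 7*n - 1) + n).
For large n the denominator behaves like 2·n, so the quotient tends to -7/2 = -7/2.

-7/2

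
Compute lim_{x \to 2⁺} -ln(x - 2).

∞

As x → 2⁺, x - 2 → 0⁺ and ln(x - 2) → −∞.
Multiplying by -1 gives ∞.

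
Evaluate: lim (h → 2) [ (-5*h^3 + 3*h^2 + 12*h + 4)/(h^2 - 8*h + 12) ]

Direct substitution gives 0/0, so factor. Both numerator and denominator have (h - 2) as a factor.
After cancelling, the expression reduces to (-5*h^2 - 7*h - 2)/(h - 6).
Substituting h = 2 gives 9.

9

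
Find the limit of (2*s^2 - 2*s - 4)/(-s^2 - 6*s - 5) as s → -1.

3/2

Direct substitution gives 0/0, so factor. Both numerator and denominator have (s + 1) as a factor.
After cancelling, the expression reduces to (2*s - 4)/(-s - 5).
Substituting s = -1 gives 3/2.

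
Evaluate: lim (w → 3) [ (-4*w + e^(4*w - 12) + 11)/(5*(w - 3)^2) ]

Direct substitution gives 0/0.
Apply L'Hôpital: lim (4*e^(4*w - 12) - 4)/(10*w - 30), still 0/0.
After 2 applications of L'Hôpital's rule the quotient is (16*e^(4*w - 12))/(10); substituting w = 3 gives 8/5.

8/5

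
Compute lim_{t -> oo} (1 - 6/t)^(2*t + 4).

e^(-12)

Let L be the limit and take ln: ln L = lim (2t + 4)·ln(1 - 6/t) = lim (2t + 4)·(-6/t + O(1/t²)) = -12.
Hence L = e^(-12).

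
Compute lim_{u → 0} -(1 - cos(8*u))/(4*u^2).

Substitution gives 0/0.
Use (1 − cos θ)/θ² → 1/2 with θ = 8u: the limit is 8²/(2·(-4)) = -8.

-8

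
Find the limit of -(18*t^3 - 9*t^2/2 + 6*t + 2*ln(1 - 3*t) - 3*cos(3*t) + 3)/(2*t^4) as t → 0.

405/16

Substitution gives 0/0 (the numerator vanishes to order 4).
Expand each term to order t^4: the coefficient of t^4 in -3·cos(3t) is -81/8 and in 2·ln(1 - 3t) is -81/2.
Lower-order terms cancel with the polynomial part, so the numerator is (-405/8)·t^4 + o(t^4), and the limit is (-405/8)/(-2) = 405/16.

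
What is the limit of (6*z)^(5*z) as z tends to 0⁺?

Base → 0⁺ and exponent → 0⁺: a 0^0 form.
Take logs: 5z·ln(6z). This is 0·(−∞); rewriting as ln(6z)/(1/(5z)) and applying L'Hôpital gives 0.
Hence the limit is e^0 = 1.

1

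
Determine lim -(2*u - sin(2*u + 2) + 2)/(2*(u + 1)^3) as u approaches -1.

-2/3

Direct substitution gives 0/0.
Apply L'Hôpital: lim (2 - 2*cos(2*u + 2))/(-6*(u + 1)^2), still 0/0.
Apply L'Hôpital: lim (4*sin(2*u + 2))/(-12*u - 12), still 0/0.
After 3 applications of L'Hôpital's rule the quotient is (8*cos(2*u + 2))/(-12); substituting u = -1 gives -2/3.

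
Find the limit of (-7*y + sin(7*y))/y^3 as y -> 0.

-343/6

Direct substitution gives 0/0.
Apply L'Hôpital: lim (7*cos(7*y) - 7)/(3*y^2), still 0/0.
Apply L'Hôpital: lim (-49*sin(7*y))/(6*y), still 0/0.
After 3 applications of L'Hôpital's rule the quotient is (-343*cos(7*y))/(6); substituting y = 0 gives -343/6.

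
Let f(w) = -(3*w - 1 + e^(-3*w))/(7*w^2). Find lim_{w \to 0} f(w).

Direct substitution gives 0/0.
Apply L'Hôpital: lim (3 - 3*e^(-3*w))/(-14*w), still 0/0.
After 2 applications of L'Hôpital's rule the quotient is (9*e^(-3*w))/(-14); substituting w = 0 gives -9/14.

-9/14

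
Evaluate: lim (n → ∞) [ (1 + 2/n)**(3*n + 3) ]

e^(6)

Write it as [(1 + 2/n)^n]^(3) · (1 + 2/n)^(3). The bracketed term tends to e^(2) and the second factor to 1, so the limit is e^(6).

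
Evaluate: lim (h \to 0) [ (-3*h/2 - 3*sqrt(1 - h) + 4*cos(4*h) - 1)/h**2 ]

Substitution gives 0/0; apply L'Hôpital's rule 2 times.
After differentiating numerator and denominator 2 times the quotient is (-64*cos(4*h) + 3/(4*(1 - h)^(3/2)))/(2); at h = 0 this is -253/8.

-253/8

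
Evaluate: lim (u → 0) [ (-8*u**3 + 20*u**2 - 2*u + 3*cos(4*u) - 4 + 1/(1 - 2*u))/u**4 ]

Substitution gives 0/0 (the numerator vanishes to order 4).
Expand each term to order u^4: the coefficient of u^4 in 3·cos(4u) is 32 and in 1/(1 - 2u) is 16.
Lower-order terms cancel with the polynomial part, so the numerator is (48)·u^4 + o(u^4), and the limit is (48)/(1) = 48.

48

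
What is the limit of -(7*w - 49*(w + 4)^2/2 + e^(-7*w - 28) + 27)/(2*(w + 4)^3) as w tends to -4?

343/12

Direct substitution gives 0/0.
Apply L'Hôpital: lim (-49*w - 7*e^(-7*w - 28) - 189)/(-6*(w + 4)^2), still 0/0.
Apply L'Hôpital: lim (49*e^(-7*w - 28) - 49)/(-12*w - 48), still 0/0.
After 3 applications of L'Hôpital's rule the quotient is (-343*e^(-7*w - 28))/(-12); substituting w = -4 gives 343/12.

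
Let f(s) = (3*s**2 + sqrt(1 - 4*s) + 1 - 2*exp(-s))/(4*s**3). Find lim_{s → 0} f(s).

-11/12

Substitution gives 0/0; apply L'Hôpital's rule 3 times.
After differentiating numerator and denominator 3 times the quotient is (2*e^(-s) - 24/(1 - 4*s)^(5/2))/(24); at s = 0 this is -11/12.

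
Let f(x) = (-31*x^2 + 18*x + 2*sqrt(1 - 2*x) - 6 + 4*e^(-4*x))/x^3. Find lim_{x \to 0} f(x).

Substitution gives 0/0 (the numerator vanishes to order 3).
Expand each term to order x^3: the coefficient of x^3 in 4·e^(-4x) is -128/3 and in 2·√(1 - 2x) is -1.
Lower-order terms cancel with the polynomial part, so the numerator is (-131/3)·x^3 + o(x^3), and the limit is (-131/3)/(1) = -131/3.

-131/3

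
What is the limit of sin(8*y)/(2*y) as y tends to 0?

4

Substitution gives 0/0.
Write it as (8/2)·sin(8y)/(8y); since sin(u)/u → 1, the limit is 4.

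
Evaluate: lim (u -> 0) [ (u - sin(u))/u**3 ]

1/6

Direct substitution gives 0/0.
Apply L'Hôpital: lim (1 - cos(u))/(3*u^2), still 0/0.
Apply L'Hôpital: lim (sin(u))/(6*u), still 0/0.
After 3 applications of L'Hôpital's rule the quotient is (cos(u))/(6); substituting u = 0 gives 1/6.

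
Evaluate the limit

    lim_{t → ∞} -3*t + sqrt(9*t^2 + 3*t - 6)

1/2

This has the form ∞ − ∞. Multiply and divide by the conjugate √(9*t^2 + 3*t - 6) + 3t.
That gives (3t - 6) / (√(9*t^2 + 3*t - 6) + 3t).
Divide numerator and denominator by t: the limit is 3/(2·3) = 1/2.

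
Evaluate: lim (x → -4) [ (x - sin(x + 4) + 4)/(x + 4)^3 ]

1/6

Direct substitution gives 0/0.
Apply L'Hôpital: lim (1 - cos(x + 4))/(3*(x + 4)^2), still 0/0.
Apply L'Hôpital: lim (sin(x + 4))/(6*x + 24), still 0/0.
After 3 applications of L'Hôpital's rule the quotient is (cos(x + 4))/(6); substituting x = -4 gives 1/6.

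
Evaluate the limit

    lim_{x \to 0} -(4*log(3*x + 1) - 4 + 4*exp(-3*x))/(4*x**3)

Substitution gives 0/0; apply L'Hôpital's rule 3 times.
After differentiating numerator and denominator 3 times the quotient is (-108*e^(-3*x) + 216/(3*x + 1)^3)/(-24); at x = 0 this is -9/2.

-9/2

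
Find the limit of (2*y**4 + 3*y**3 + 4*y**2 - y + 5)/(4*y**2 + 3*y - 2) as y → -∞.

The numerator has higher degree (4 > 2); the quotient behaves like (2/(4))·y^2 for large |y|.
As y → −∞ this diverges to ∞.

∞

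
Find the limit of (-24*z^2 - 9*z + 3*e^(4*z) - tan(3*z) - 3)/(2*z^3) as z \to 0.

23/2

Substitution gives 0/0 (the numerator vanishes to order 3).
Expand each term to order z^3: the coefficient of z^3 in −tan(3z) is -9 and in 3·e^(4z) is 32.
Lower-order terms cancel with the polynomial part, so the numerator is (23)·z^3 + o(z^3), and the limit is (23)/(2) = 23/2.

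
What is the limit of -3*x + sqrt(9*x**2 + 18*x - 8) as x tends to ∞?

3

This has the form ∞ − ∞. Multiply and divide by the conjugate √(9*x^2 + 18*x - 8) + 3x.
That gives (18x - 8) / (√(9*x^2 + 18*x - 8) + 3x).
Divide numerator and denominator by x: the limit is 18/(2·3) = 3.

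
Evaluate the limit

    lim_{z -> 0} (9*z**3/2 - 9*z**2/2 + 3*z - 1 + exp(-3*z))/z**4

Direct substitution gives 0/0.
Apply L'Hôpital: lim (27*z^2/2 - 9*z + 3 - 3*e^(-3*z))/(4*z^3), still 0/0.
Apply L'Hôpital: lim (27*z - 9 + 9*e^(-3*z))/(12*z^2), still 0/0.
Apply L'Hôpital: lim (27 - 27*e^(-3*z))/(24*z), still 0/0.
After 4 applications of L'Hôpital's rule the quotient is (81*e^(-3*z))/(24); substituting z = 0 gives 27/8.

27/8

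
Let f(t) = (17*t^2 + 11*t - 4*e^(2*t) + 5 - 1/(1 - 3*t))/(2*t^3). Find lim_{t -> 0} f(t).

-97/6

Substitution gives 0/0; apply L'Hôpital's rule 3 times.
After differentiating numerator and denominator 3 times the quotient is (-32*e^(2*t) - 162/(3*t - 1)^4)/(12); at t = 0 this is -97/6.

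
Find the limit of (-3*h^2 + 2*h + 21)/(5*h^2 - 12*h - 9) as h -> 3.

Since h = 3 makes numerator and denominator zero, (h - 3) divides both.
Cancelling it gives (-3*h - 7)/(5*h + 3); now plug in h = 3 to get -8/9.

-8/9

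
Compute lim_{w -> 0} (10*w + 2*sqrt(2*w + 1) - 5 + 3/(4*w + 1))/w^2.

Substitution gives 0/0; apply L'Hôpital's rule 2 times.
After differentiating numerator and denominator 2 times the quotient is (96/(4*w + 1)^3 - 2/(2*w + 1)^(3/2))/(2); at w = 0 this is 47.

47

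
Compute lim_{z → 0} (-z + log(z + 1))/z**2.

-1/2

Direct substitution gives 0/0.
Apply L'Hôpital: lim (-1 + 1/(z + 1))/(2*z), still 0/0.
After 2 applications of L'Hôpital's rule the quotient is (-1/(z + 1)^2)/(2); substituting z = 0 gives -1/2.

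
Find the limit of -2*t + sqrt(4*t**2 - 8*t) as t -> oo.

-2

An ∞ − ∞ form. Rationalising with the conjugate, the difference becomes (-8t) / (√(4*t^2 - 8*t) + 2t).
For large t the denominator behaves like 2·2t, so the quotient tends to -8/4 = -2.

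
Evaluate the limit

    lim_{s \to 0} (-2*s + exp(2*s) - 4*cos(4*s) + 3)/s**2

Substitution gives 0/0; apply L'Hôpital's rule 2 times.
After differentiating numerator and denominator 2 times the quotient is (4*e^(2*s) + 64*cos(4*s))/(2); at s = 0 this is 34.

34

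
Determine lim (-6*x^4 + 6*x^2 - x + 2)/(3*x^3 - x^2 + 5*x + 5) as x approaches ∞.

The numerator has higher degree (4 > 3); the quotient behaves like (-6/(3))·x^1 for large |x|.
As x → +∞ this diverges to -∞.

-∞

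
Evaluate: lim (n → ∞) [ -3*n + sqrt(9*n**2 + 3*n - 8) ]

This has the form ∞ − ∞. Multiply and divide by the conjugate √(9*n^2 + 3*n - 8) + 3n.
That gives (3n - 8) / (√(9*n^2 + 3*n - 8) + 3n).
Divide numerator and denominator by n: the limit is 3/(2·3) = 1/2.

1/2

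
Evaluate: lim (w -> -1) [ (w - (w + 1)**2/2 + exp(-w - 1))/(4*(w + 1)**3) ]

-1/24

Direct substitution gives 0/0.
Apply L'Hôpital: lim (-w - e^(-w - 1))/(12*(w + 1)^2), still 0/0.
Apply L'Hôpital: lim (e^(-w - 1) - 1)/(24*w + 24), still 0/0.
After 3 applications of L'Hôpital's rule the quotient is (-e^(-w - 1))/(24); substituting w = -1 gives -1/24.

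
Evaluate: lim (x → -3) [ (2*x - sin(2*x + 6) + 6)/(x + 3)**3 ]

4/3

Direct substitution gives 0/0.
Apply L'Hôpital: lim (2 - 2*cos(2*x + 6))/(3*(x + 3)^2), still 0/0.
Apply L'Hôpital: lim (4*sin(2*x + 6))/(6*x + 18), still 0/0.
After 3 applications of L'Hôpital's rule the quotient is (8*cos(2*x + 6))/(6); substituting x = -3 gives 4/3.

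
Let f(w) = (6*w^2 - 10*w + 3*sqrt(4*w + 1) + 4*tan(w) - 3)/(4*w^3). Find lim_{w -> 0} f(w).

Substitution gives 0/0; apply L'Hôpital's rule 3 times.
After differentiating numerator and denominator 3 times the quotient is (24*tan(w)^2/cos(w)^2 + 8/cos(w)^2 + 72/(4*w + 1)^(5/2))/(24); at w = 0 this is 10/3.

10/3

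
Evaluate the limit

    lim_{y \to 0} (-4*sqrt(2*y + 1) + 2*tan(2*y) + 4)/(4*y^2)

1/2

Substitution gives 0/0; apply L'Hôpital's rule 2 times.
After differentiating numerator and denominator 2 times the quotient is (16*tan(2*y)/cos(2*y)^2 + 4/(2*y + 1)^(3/2))/(8); at y = 0 this is 1/2.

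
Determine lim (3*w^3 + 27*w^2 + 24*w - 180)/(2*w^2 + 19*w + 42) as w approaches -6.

Direct substitution gives 0/0, so factor. Both numerator and denominator have (w + 6) as a factor.
After cancelling, the expression reduces to (3*w^2 + 9*w - 30)/(2*w + 7).
Substituting w = -6 gives -24/5.

-24/5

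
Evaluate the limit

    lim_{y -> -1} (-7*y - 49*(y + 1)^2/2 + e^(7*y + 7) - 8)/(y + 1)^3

343/6

Direct substitution gives 0/0.
Apply L'Hôpital: lim (-49*y + 7*e^(7*y + 7) - 56)/(3*(y + 1)^2), still 0/0.
Apply L'Hôpital: lim (49*e^(7*y + 7) - 49)/(6*y + 6), still 0/0.
After 3 applications of L'Hôpital's rule the quotient is (343*e^(7*y + 7))/(6); substituting y = -1 gives 343/6.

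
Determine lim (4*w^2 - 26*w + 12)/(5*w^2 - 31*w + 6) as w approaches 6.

22/29

Since w = 6 makes numerator and denominator zero, (w - 6) divides both.
Cancelling it gives (4*w - 2)/(5*w - 1); now plug in w = 6 to get 22/29.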